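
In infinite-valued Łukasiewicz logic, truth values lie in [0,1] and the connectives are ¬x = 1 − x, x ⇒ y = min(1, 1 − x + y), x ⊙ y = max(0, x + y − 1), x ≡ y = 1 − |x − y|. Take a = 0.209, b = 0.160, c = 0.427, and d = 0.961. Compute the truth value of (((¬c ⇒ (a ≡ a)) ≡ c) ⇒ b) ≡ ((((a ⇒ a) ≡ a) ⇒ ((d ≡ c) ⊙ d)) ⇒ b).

¬c = 1 − 0.427 = 0.573
a ≡ a = 1 − |0.209 − 0.209| = 1 − 0.000 = 1.000
¬c ⇒ (a ≡ a) = min(1, 1 − 0.573 + 1.000) = min(1, 1.427) = 1.000
(¬c ⇒ (a ≡ a)) ≡ c = 1 − |1.000 − 0.427| = 1 − 0.573 = 0.427
((¬c ⇒ (a ≡ a)) ≡ c) ⇒ b = min(1, 1 − 0.427 + 0.160) = min(1, 0.733) = 0.733
a ⇒ a = min(1, 1 − 0.209 + 0.209) = min(1, 1.000) = 1.000
(a ⇒ a) ≡ a = 1 − |1.000 − 0.209| = 1 − 0.791 = 0.209
d ≡ c = 1 − |0.961 − 0.427| = 1 − 0.534 = 0.466
(d ≡ c) ⊙ d = max(0, 0.466 + 0.961 − 1) = max(0, 0.427) = 0.427
((a ⇒ a) ≡ a) ⇒ ((d ≡ c) ⊙ d) = min(1, 1 − 0.209 + 0.427) = min(1, 1.218) = 1.000
(((a ⇒ a) ≡ a) ⇒ ((d ≡ c) ⊙ d)) ⇒ b = min(1, 1 − 1.000 + 0.160) = min(1, 0.160) = 0.160
(((¬c ⇒ (a ≡ a)) ≡ c) ⇒ b) ≡ ((((a ⇒ a) ≡ a) ⇒ ((d ≡ c) ⊙ d)) ⇒ b) = 1 − |0.733 − 0.160| = 1 − 0.573 = 0.427

0.427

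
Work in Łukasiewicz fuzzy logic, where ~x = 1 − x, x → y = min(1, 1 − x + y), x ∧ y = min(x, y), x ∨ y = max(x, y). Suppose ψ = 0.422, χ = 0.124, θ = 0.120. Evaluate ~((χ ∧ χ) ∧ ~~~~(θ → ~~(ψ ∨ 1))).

0.876

χ ∧ χ = min(0.124, 0.124) = 0.124
ψ ∨ 1 = max(0.422, 1.000) = 1.000
~(ψ ∨ 1) = 1 − 1.000 = 0.000
~~(ψ ∨ 1) = 1 − 0.000 = 1.000
θ → ~~(ψ ∨ 1) = min(1, 1 − 0.120 + 1.000) = min(1, 1.880) = 1.000
~(θ → ~~(ψ ∨ 1)) = 1 − 1.000 = 0.000
~~(θ → ~~(ψ ∨ 1)) = 1 − 0.000 = 1.000
~~~(θ → ~~(ψ ∨ 1)) = 1 − 1.000 = 0.000
~~~~(θ → ~~(ψ ∨ 1)) = 1 − 0.000 = 1.000
(χ ∧ χ) ∧ ~~~~(θ → ~~(ψ ∨ 1)) = min(0.124, 1.000) = 0.124
~((χ ∧ χ) ∧ ~~~~(θ → ~~(ψ ∨ 1))) = 1 − 0.124 = 0.876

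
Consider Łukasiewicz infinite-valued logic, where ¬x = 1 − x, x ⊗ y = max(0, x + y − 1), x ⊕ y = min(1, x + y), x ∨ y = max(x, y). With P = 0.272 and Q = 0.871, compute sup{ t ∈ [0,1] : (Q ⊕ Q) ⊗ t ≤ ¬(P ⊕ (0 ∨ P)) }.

Q ⊕ Q = min(1, 0.871 + 0.871) = min(1, 1.742) = 1.000
So the left factor is Q ⊕ Q = 1.000.
0 ∨ P = max(0.000, 0.272) = 0.272
P ⊕ (0 ∨ P) = min(1, 0.272 + 0.272) = min(1, 0.544) = 0.544
¬(P ⊕ (0 ∨ P)) = 1 − 0.544 = 0.456
So the right-hand bound is ¬(P ⊕ (0 ∨ P)) = 0.456.
The residuum of the Łukasiewicz t-norm gives the supremum: min(1, 1 − 1.000 + 0.456).
1 − 1.000 + 0.456 = 0.456, so t = min(1, 0.456) = 0.456.
Check: 1.000 ⊗ 0.456 = max(0, 0.456) = 0.456 ≤ 0.456.

0.456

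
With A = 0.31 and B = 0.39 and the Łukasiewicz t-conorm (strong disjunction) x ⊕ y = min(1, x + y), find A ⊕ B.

A ⊕ B = min(1, 0.31 + 0.39) = min(1, 0.70) = 0.70
For comparison, the Gödel t-conorm max(x, y) would give 0.39.

0.70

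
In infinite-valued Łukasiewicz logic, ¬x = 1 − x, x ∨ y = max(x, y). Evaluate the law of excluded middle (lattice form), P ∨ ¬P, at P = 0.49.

0.51

¬P = 1 − 0.49 = 0.51
P ∨ ¬P = max(0.49, 0.51) = 0.51
(The value 0.51 < 1 shows this instance is not satisfied; not a Ł∞-tautology — its value is max(a, 1−a).)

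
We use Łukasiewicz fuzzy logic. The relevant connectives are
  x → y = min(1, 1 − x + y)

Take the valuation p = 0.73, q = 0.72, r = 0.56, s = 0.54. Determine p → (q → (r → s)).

r → s = min(1, 1 − 0.56 + 0.54) = min(1, 0.98) = 0.98
q → (r → s) = min(1, 1 − 0.72 + 0.98) = min(1, 1.26) = 1.00
p → (q → (r → s)) = min(1, 1 − 0.73 + 1.00) = min(1, 1.27) = 1.00

1.00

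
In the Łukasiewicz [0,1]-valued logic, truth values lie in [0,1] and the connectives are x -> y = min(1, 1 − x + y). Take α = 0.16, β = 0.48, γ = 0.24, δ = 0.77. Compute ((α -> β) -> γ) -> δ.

1.00

α -> β = min(1, 1 − 0.16 + 0.48) = min(1, 1.32) = 1.00
(α -> β) -> γ = min(1, 1 − 1.00 + 0.24) = min(1, 0.24) = 0.24
((α -> β) -> γ) -> δ = min(1, 1 − 0.24 + 0.77) = min(1, 1.53) = 1.00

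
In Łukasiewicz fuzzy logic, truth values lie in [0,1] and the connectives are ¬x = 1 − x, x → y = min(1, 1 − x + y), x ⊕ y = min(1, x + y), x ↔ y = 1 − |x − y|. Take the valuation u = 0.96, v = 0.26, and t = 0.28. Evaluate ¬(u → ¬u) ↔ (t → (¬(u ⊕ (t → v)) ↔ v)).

¬u = 1 − 0.96 = 0.04
u → ¬u = min(1, 1 − 0.96 + 0.04) = min(1, 0.08) = 0.08
¬(u → ¬u) = 1 − 0.08 = 0.92
t → v = min(1, 1 − 0.28 + 0.26) = min(1, 0.98) = 0.98
u ⊕ (t → v) = min(1, 0.96 + 0.98) = min(1, 1.94) = 1.00
¬(u ⊕ (t → v)) = 1 − 1.00 = 0.00
¬(u ⊕ (t → v)) ↔ v = 1 − |0.00 − 0.26| = 1 − 0.26 = 0.74
t → (¬(u ⊕ (t → v)) ↔ v) = min(1, 1 − 0.28 + 0.74) = min(1, 1.46) = 1.00
¬(u → ¬u) ↔ (t → (¬(u ⊕ (t → v)) ↔ v)) = 1 − |0.92 − 1.00| = 1 − 0.08 = 0.92

0.92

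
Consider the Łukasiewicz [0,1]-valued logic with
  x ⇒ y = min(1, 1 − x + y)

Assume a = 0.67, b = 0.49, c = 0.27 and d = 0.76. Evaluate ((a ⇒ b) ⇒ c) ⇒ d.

1.00

a ⇒ b = min(1, 1 − 0.67 + 0.49) = min(1, 0.82) = 0.82
(a ⇒ b) ⇒ c = min(1, 1 − 0.82 + 0.27) = min(1, 0.45) = 0.45
((a ⇒ b) ⇒ c) ⇒ d = min(1, 1 − 0.45 + 0.76) = min(1, 1.31) = 1.00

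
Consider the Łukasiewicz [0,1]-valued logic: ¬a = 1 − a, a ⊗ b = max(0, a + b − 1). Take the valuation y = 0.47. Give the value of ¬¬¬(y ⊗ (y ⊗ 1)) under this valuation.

y ⊗ 1 = max(0, 0.47 + 1.00 − 1) = max(0, 0.47) = 0.47
y ⊗ (y ⊗ 1) = max(0, 0.47 + 0.47 − 1) = max(0, -0.06) = 0.00
¬(y ⊗ (y ⊗ 1)) = 1 − 0.00 = 1.00
¬¬(y ⊗ (y ⊗ 1)) = 1 − 1.00 = 0.00
¬¬¬(y ⊗ (y ⊗ 1)) = 1 − 0.00 = 1.00

1.00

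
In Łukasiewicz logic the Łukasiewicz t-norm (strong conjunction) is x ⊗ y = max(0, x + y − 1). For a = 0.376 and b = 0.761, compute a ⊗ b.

a ⊗ b = max(0, 0.376 + 0.761 − 1) = max(0, 0.137) = 0.137
For comparison, the Gödel (minimum) t-norm min(x, y) would give 0.376.

0.137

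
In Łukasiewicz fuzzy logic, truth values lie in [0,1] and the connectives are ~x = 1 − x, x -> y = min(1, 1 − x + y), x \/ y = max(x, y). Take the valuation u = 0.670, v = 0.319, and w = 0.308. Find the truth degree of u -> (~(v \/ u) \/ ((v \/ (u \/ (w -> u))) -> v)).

0.660

v \/ u = max(0.319, 0.670) = 0.670
~(v \/ u) = 1 − 0.670 = 0.330
w -> u = min(1, 1 − 0.308 + 0.670) = min(1, 1.362) = 1.000
u \/ (w -> u) = max(0.670, 1.000) = 1.000
v \/ (u \/ (w -> u)) = max(0.319, 1.000) = 1.000
(v \/ (u \/ (w -> u))) -> v = min(1, 1 − 1.000 + 0.319) = min(1, 0.319) = 0.319
~(v \/ u) \/ ((v \/ (u \/ (w -> u))) -> v) = max(0.330, 0.319) = 0.330
u -> (~(v \/ u) \/ ((v \/ (u \/ (w -> u))) -> v)) = min(1, 1 − 0.670 + 0.330) = min(1, 0.660) = 0.660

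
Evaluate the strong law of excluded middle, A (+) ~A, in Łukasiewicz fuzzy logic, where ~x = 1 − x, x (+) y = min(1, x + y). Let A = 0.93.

1.00

~A = 1 − 0.93 = 0.07
A (+) ~A = min(1, 0.93 + 0.07) = min(1, 1.00) = 1.00
(As expected: always 1 in Ł∞ since a ⊕ (1−a) = 1.)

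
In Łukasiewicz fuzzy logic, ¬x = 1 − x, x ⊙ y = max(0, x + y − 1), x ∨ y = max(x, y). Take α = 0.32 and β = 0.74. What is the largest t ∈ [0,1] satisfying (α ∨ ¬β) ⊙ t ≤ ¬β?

¬β = 1 − 0.74 = 0.26
α ∨ ¬β = max(0.32, 0.26) = 0.32
So the left factor is α ∨ ¬β = 0.32.
So the right-hand bound is ¬β = 0.26.
The residuum of the Łukasiewicz t-norm gives the supremum: min(1, 1 − 0.32 + 0.26).
1 − 0.32 + 0.26 = 0.94, so t = min(1, 0.94) = 0.94.
Check: 0.32 ⊙ 0.94 = max(0, 0.26) = 0.26 ≤ 0.26.

0.94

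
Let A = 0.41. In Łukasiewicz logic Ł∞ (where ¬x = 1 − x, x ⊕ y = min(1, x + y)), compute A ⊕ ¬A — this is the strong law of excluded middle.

¬A = 1 − 0.41 = 0.59
A ⊕ ¬A = min(1, 0.41 + 0.59) = min(1, 1.00) = 1.00
(As expected: always 1 in Ł∞ since a ⊕ (1−a) = 1.)

1.00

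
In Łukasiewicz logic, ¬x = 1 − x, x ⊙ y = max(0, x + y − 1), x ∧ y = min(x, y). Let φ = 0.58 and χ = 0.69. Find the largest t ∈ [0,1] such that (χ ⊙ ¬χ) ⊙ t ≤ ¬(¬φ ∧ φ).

¬χ = 1 − 0.69 = 0.31
χ ⊙ ¬χ = max(0, 0.69 + 0.31 − 1) = max(0, 0.00) = 0.00
So the left factor is χ ⊙ ¬χ = 0.00.
¬φ = 1 − 0.58 = 0.42
¬φ ∧ φ = min(0.42, 0.58) = 0.42
¬(¬φ ∧ φ) = 1 − 0.42 = 0.58
So the right-hand bound is ¬(¬φ ∧ φ) = 0.58.
The residuum of the Łukasiewicz t-norm gives the supremum: min(1, 1 − 0.00 + 0.58).
1 − 0.00 + 0.58 = 1.58, so t = min(1, 1.58) = 1.00.
Check: 0.00 ⊙ 1.00 = max(0, 0.00) = 0.00 ≤ 0.58.

1.00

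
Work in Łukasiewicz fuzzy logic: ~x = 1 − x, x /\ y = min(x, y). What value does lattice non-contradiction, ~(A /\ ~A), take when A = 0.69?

0.69

~A = 1 − 0.69 = 0.31
A /\ ~A = min(0.69, 0.31) = 0.31
~(A /\ ~A) = 1 − 0.31 = 0.69
(The value 0.69 < 1 shows this instance is not satisfied; not a Ł∞-tautology — its value is 1 − min(a, 1−a).)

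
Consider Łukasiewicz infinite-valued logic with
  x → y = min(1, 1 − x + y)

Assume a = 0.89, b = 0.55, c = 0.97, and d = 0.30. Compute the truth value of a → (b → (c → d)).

c → d = min(1, 1 − 0.97 + 0.30) = min(1, 0.33) = 0.33
b → (c → d) = min(1, 1 − 0.55 + 0.33) = min(1, 0.78) = 0.78
a → (b → (c → d)) = min(1, 1 − 0.89 + 0.78) = min(1, 0.89) = 0.89

0.89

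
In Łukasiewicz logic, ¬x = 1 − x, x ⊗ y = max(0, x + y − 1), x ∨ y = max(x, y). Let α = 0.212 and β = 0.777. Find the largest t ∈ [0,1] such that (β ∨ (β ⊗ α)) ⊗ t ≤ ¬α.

β ⊗ α = max(0, 0.777 + 0.212 − 1) = max(0, -0.011) = 0.000
β ∨ (β ⊗ α) = max(0.777, 0.000) = 0.777
So the left factor is β ∨ (β ⊗ α) = 0.777.
¬α = 1 − 0.212 = 0.788
So the right-hand bound is ¬α = 0.788.
The residuum of the Łukasiewicz t-norm gives the supremum: min(1, 1 − 0.777 + 0.788).
1 − 0.777 + 0.788 = 1.011, so t = min(1, 1.011) = 1.000.
Check: 0.777 ⊗ 1.000 = max(0, 0.777) = 0.777 ≤ 0.788.

1.000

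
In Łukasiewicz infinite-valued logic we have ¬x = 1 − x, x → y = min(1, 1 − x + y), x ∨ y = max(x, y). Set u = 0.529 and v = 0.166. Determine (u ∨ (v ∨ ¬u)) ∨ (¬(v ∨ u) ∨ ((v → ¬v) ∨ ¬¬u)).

1.000

¬u = 1 − 0.529 = 0.471
v ∨ ¬u = max(0.166, 0.471) = 0.471
u ∨ (v ∨ ¬u) = max(0.529, 0.471) = 0.529
v ∨ u = max(0.166, 0.529) = 0.529
¬(v ∨ u) = 1 − 0.529 = 0.471
¬v = 1 − 0.166 = 0.834
v → ¬v = min(1, 1 − 0.166 + 0.834) = min(1, 1.668) = 1.000
¬¬u = 1 − 0.471 = 0.529
(v → ¬v) ∨ ¬¬u = max(1.000, 0.529) = 1.000
¬(v ∨ u) ∨ ((v → ¬v) ∨ ¬¬u) = max(0.471, 1.000) = 1.000
(u ∨ (v ∨ ¬u)) ∨ (¬(v ∨ u) ∨ ((v → ¬v) ∨ ¬¬u)) = max(0.529, 1.000) = 1.000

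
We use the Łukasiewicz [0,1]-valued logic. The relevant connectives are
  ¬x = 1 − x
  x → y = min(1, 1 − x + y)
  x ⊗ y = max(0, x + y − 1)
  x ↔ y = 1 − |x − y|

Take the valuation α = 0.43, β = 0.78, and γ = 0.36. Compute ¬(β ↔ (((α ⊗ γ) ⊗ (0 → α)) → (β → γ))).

0.22

α ⊗ γ = max(0, 0.43 + 0.36 − 1) = max(0, -0.21) = 0.00
0 → α = min(1, 1 − 0.00 + 0.43) = min(1, 1.43) = 1.00
(α ⊗ γ) ⊗ (0 → α) = max(0, 0.00 + 1.00 − 1) = max(0, 0.00) = 0.00
β → γ = min(1, 1 − 0.78 + 0.36) = min(1, 0.58) = 0.58
((α ⊗ γ) ⊗ (0 → α)) → (β → γ) = min(1, 1 − 0.00 + 0.58) = min(1, 1.58) = 1.00
β ↔ (((α ⊗ γ) ⊗ (0 → α)) → (β → γ)) = 1 − |0.78 − 1.00| = 1 − 0.22 = 0.78
¬(β ↔ (((α ⊗ γ) ⊗ (0 → α)) → (β → γ))) = 1 − 0.78 = 0.22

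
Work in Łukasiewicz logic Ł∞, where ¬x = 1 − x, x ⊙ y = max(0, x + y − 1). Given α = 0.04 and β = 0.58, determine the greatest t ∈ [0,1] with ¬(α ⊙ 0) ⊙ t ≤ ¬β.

α ⊙ 0 = max(0, 0.04 + 0.00 − 1) = max(0, -0.96) = 0.00
¬(α ⊙ 0) = 1 − 0.00 = 1.00
So the left factor is ¬(α ⊙ 0) = 1.00.
¬β = 1 − 0.58 = 0.42
So the right-hand bound is ¬β = 0.42.
The residuum of the Łukasiewicz t-norm gives the supremum: min(1, 1 − 1.00 + 0.42).
1 − 1.00 + 0.42 = 0.42, so t = min(1, 0.42) = 0.42.
Check: 1.00 ⊙ 0.42 = max(0, 0.42) = 0.42 ≤ 0.42.

0.42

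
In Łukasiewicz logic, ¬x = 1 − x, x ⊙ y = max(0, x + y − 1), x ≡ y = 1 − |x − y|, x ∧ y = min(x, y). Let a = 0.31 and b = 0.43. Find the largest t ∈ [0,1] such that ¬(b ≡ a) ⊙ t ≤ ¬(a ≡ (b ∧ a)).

0.88

b ≡ a = 1 − |0.43 − 0.31| = 1 − 0.12 = 0.88
¬(b ≡ a) = 1 − 0.88 = 0.12
So the left factor is ¬(b ≡ a) = 0.12.
b ∧ a = min(0.43, 0.31) = 0.31
a ≡ (b ∧ a) = 1 − |0.31 − 0.31| = 1 − 0.00 = 1.00
¬(a ≡ (b ∧ a)) = 1 − 1.00 = 0.00
So the right-hand bound is ¬(a ≡ (b ∧ a)) = 0.00.
The residuum of the Łukasiewicz t-norm gives the supremum: min(1, 1 − 0.12 + 0.00).
1 − 0.12 + 0.00 = 0.88, so t = min(1, 0.88) = 0.88.
Check: 0.12 ⊙ 0.88 = max(0, 0.00) = 0.00 ≤ 0.00.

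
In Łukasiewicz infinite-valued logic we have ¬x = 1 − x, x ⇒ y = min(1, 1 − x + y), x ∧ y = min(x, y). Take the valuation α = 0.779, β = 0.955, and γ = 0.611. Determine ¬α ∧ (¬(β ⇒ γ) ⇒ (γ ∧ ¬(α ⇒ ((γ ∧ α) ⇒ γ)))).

¬α = 1 − 0.779 = 0.221
β ⇒ γ = min(1, 1 − 0.955 + 0.611) = min(1, 0.656) = 0.656
¬(β ⇒ γ) = 1 − 0.656 = 0.344
γ ∧ α = min(0.611, 0.779) = 0.611
(γ ∧ α) ⇒ γ = min(1, 1 − 0.611 + 0.611) = min(1, 1.000) = 1.000
α ⇒ ((γ ∧ α) ⇒ γ) = min(1, 1 − 0.779 + 1.000) = min(1, 1.221) = 1.000
¬(α ⇒ ((γ ∧ α) ⇒ γ)) = 1 − 1.000 = 0.000
γ ∧ ¬(α ⇒ ((γ ∧ α) ⇒ γ)) = min(0.611, 0.000) = 0.000
¬(β ⇒ γ) ⇒ (γ ∧ ¬(α ⇒ ((γ ∧ α) ⇒ γ))) = min(1, 1 − 0.344 + 0.000) = min(1, 0.656) = 0.656
¬α ∧ (¬(β ⇒ γ) ⇒ (γ ∧ ¬(α ⇒ ((γ ∧ α) ⇒ γ)))) = min(0.221, 0.656) = 0.221

0.221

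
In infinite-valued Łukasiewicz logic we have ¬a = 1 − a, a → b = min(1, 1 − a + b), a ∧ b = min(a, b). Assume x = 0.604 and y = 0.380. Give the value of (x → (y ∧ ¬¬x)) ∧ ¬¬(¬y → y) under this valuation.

¬x = 1 − 0.604 = 0.396
¬¬x = 1 − 0.396 = 0.604
y ∧ ¬¬x = min(0.380, 0.604) = 0.380
x → (y ∧ ¬¬x) = min(1, 1 − 0.604 + 0.380) = min(1, 0.776) = 0.776
¬y = 1 − 0.380 = 0.620
¬y → y = min(1, 1 − 0.620 + 0.380) = min(1, 0.760) = 0.760
¬(¬y → y) = 1 − 0.760 = 0.240
¬¬(¬y → y) = 1 − 0.240 = 0.760
(x → (y ∧ ¬¬x)) ∧ ¬¬(¬y → y) = min(0.776, 0.760) = 0.760

0.760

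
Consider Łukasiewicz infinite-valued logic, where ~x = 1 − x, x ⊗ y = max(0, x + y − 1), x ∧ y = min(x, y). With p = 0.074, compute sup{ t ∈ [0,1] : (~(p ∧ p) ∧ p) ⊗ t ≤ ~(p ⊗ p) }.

1.000

p ∧ p = min(0.074, 0.074) = 0.074
~(p ∧ p) = 1 − 0.074 = 0.926
~(p ∧ p) ∧ p = min(0.926, 0.074) = 0.074
So the left factor is ~(p ∧ p) ∧ p = 0.074.
p ⊗ p = max(0, 0.074 + 0.074 − 1) = max(0, -0.852) = 0.000
~(p ⊗ p) = 1 − 0.000 = 1.000
So the right-hand bound is ~(p ⊗ p) = 1.000.
The residuum of the Łukasiewicz t-norm gives the supremum: min(1, 1 − 0.074 + 1.000).
1 − 0.074 + 1.000 = 1.926, so t = min(1, 1.926) = 1.000.
Check: 0.074 ⊗ 1.000 = max(0, 0.074) = 0.074 ≤ 1.000.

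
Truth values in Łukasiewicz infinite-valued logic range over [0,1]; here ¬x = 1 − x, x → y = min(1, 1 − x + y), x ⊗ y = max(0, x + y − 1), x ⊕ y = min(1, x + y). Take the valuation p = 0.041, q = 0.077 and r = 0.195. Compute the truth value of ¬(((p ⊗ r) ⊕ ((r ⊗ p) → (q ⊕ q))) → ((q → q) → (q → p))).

p ⊗ r = max(0, 0.041 + 0.195 − 1) = max(0, -0.764) = 0.000
r ⊗ p = max(0, 0.195 + 0.041 − 1) = max(0, -0.764) = 0.000
q ⊕ q = min(1, 0.077 + 0.077) = min(1, 0.154) = 0.154
(r ⊗ p) → (q ⊕ q) = min(1, 1 − 0.000 + 0.154) = min(1, 1.154) = 1.000
(p ⊗ r) ⊕ ((r ⊗ p) → (q ⊕ q)) = min(1, 0.000 + 1.000) = min(1, 1.000) = 1.000
q → q = min(1, 1 − 0.077 + 0.077) = min(1, 1.000) = 1.000
q → p = min(1, 1 − 0.077 + 0.041) = min(1, 0.964) = 0.964
(q → q) → (q → p) = min(1, 1 − 1.000 + 0.964) = min(1, 0.964) = 0.964
((p ⊗ r) ⊕ ((r ⊗ p) → (q ⊕ q))) → ((q → q) → (q → p)) = min(1, 1 − 1.000 + 0.964) = min(1, 0.964) = 0.964
¬(((p ⊗ r) ⊕ ((r ⊗ p) → (q ⊕ q))) → ((q → q) → (q → p))) = 1 − 0.964 = 0.036

0.036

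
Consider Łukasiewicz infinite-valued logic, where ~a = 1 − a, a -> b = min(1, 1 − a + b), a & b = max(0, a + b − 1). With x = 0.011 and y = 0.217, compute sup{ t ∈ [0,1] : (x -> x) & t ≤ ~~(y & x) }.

0.000

x -> x = min(1, 1 − 0.011 + 0.011) = min(1, 1.000) = 1.000
So the left factor is x -> x = 1.000.
y & x = max(0, 0.217 + 0.011 − 1) = max(0, -0.772) = 0.000
~(y & x) = 1 − 0.000 = 1.000
~~(y & x) = 1 − 1.000 = 0.000
So the right-hand bound is ~~(y & x) = 0.000.
The residuum of the Łukasiewicz t-norm gives the supremum: min(1, 1 − 1.000 + 0.000).
1 − 1.000 + 0.000 = 0.000, so t = min(1, 0.000) = 0.000.
Check: 1.000 & 0.000 = max(0, 0.000) = 0.000 ≤ 0.000.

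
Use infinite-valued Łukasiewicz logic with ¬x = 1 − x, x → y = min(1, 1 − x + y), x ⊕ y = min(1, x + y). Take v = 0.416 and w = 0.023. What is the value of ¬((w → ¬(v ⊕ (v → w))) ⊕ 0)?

v → w = min(1, 1 − 0.416 + 0.023) = min(1, 0.607) = 0.607
v ⊕ (v → w) = min(1, 0.416 + 0.607) = min(1, 1.023) = 1.000
¬(v ⊕ (v → w)) = 1 − 1.000 = 0.000
w → ¬(v ⊕ (v → w)) = min(1, 1 − 0.023 + 0.000) = min(1, 0.977) = 0.977
(w → ¬(v ⊕ (v → w))) ⊕ 0 = min(1, 0.977 + 0.000) = min(1, 0.977) = 0.977
¬((w → ¬(v ⊕ (v → w))) ⊕ 0) = 1 − 0.977 = 0.023

0.023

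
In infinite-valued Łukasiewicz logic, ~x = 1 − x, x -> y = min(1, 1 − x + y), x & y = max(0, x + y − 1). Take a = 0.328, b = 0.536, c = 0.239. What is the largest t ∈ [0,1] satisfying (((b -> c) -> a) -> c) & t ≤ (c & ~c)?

0.386

b -> c = min(1, 1 − 0.536 + 0.239) = min(1, 0.703) = 0.703
(b -> c) -> a = min(1, 1 − 0.703 + 0.328) = min(1, 0.625) = 0.625
((b -> c) -> a) -> c = min(1, 1 − 0.625 + 0.239) = min(1, 0.614) = 0.614
So the left factor is ((b -> c) -> a) -> c = 0.614.
~c = 1 − 0.239 = 0.761
c & ~c = max(0, 0.239 + 0.761 − 1) = max(0, 0.000) = 0.000
So the right-hand bound is c & ~c = 0.000.
The residuum of the Łukasiewicz t-norm gives the supremum: min(1, 1 − 0.614 + 0.000).
1 − 0.614 + 0.000 = 0.386, so t = min(1, 0.386) = 0.386.
Check: 0.614 & 0.386 = max(0, 0.000) = 0.000 ≤ 0.000.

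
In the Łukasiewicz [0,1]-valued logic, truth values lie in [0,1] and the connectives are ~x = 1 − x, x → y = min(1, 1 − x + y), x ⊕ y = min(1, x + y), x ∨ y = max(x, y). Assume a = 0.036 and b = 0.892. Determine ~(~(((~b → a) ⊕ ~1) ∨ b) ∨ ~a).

0.036

~b = 1 − 0.892 = 0.108
~b → a = min(1, 1 − 0.108 + 0.036) = min(1, 0.928) = 0.928
~1 = 1 − 1.000 = 0.000
(~b → a) ⊕ ~1 = min(1, 0.928 + 0.000) = min(1, 0.928) = 0.928
((~b → a) ⊕ ~1) ∨ b = max(0.928, 0.892) = 0.928
~(((~b → a) ⊕ ~1) ∨ b) = 1 − 0.928 = 0.072
~a = 1 − 0.036 = 0.964
~(((~b → a) ⊕ ~1) ∨ b) ∨ ~a = max(0.072, 0.964) = 0.964
~(~(((~b → a) ⊕ ~1) ∨ b) ∨ ~a) = 1 − 0.964 = 0.036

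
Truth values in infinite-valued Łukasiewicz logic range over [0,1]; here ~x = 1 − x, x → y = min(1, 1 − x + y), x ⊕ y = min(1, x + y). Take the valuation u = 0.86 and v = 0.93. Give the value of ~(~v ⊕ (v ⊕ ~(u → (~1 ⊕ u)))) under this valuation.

~v = 1 − 0.93 = 0.07
~1 = 1 − 1.00 = 0.00
~1 ⊕ u = min(1, 0.00 + 0.86) = min(1, 0.86) = 0.86
u → (~1 ⊕ u) = min(1, 1 − 0.86 + 0.86) = min(1, 1.00) = 1.00
~(u → (~1 ⊕ u)) = 1 − 1.00 = 0.00
v ⊕ ~(u → (~1 ⊕ u)) = min(1, 0.93 + 0.00) = min(1, 0.93) = 0.93
~v ⊕ (v ⊕ ~(u → (~1 ⊕ u))) = min(1, 0.07 + 0.93) = min(1, 1.00) = 1.00
~(~v ⊕ (v ⊕ ~(u → (~1 ⊕ u)))) = 1 − 1.00 = 0.00

0.00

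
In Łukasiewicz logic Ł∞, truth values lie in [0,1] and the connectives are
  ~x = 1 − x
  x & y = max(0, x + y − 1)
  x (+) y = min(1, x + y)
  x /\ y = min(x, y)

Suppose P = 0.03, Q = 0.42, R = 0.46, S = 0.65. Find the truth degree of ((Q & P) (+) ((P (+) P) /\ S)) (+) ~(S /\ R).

0.60

Q & P = max(0, 0.42 + 0.03 − 1) = max(0, -0.55) = 0.00
P (+) P = min(1, 0.03 + 0.03) = min(1, 0.06) = 0.06
(P (+) P) /\ S = min(0.06, 0.65) = 0.06
(Q & P) (+) ((P (+) P) /\ S) = min(1, 0.00 + 0.06) = min(1, 0.06) = 0.06
S /\ R = min(0.65, 0.46) = 0.46
~(S /\ R) = 1 − 0.46 = 0.54
((Q & P) (+) ((P (+) P) /\ S)) (+) ~(S /\ R) = min(1, 0.06 + 0.54) = min(1, 0.60) = 0.60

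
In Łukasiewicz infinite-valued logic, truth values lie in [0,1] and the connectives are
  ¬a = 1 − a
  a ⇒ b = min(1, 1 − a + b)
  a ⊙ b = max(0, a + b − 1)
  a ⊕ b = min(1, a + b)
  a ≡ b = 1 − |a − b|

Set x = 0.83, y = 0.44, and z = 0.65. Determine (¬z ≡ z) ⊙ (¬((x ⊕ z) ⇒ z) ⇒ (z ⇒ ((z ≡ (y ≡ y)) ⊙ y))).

0.70

¬z = 1 − 0.65 = 0.35
¬z ≡ z = 1 − |0.35 − 0.65| = 1 − 0.30 = 0.70
x ⊕ z = min(1, 0.83 + 0.65) = min(1, 1.48) = 1.00
(x ⊕ z) ⇒ z = min(1, 1 − 1.00 + 0.65) = min(1, 0.65) = 0.65
¬((x ⊕ z) ⇒ z) = 1 − 0.65 = 0.35
y ≡ y = 1 − |0.44 − 0.44| = 1 − 0.00 = 1.00
z ≡ (y ≡ y) = 1 − |0.65 − 1.00| = 1 − 0.35 = 0.65
(z ≡ (y ≡ y)) ⊙ y = max(0, 0.65 + 0.44 − 1) = max(0, 0.09) = 0.09
z ⇒ ((z ≡ (y ≡ y)) ⊙ y) = min(1, 1 − 0.65 + 0.09) = min(1, 0.44) = 0.44
¬((x ⊕ z) ⇒ z) ⇒ (z ⇒ ((z ≡ (y ≡ y)) ⊙ y)) = min(1, 1 − 0.35 + 0.44) = min(1, 1.09) = 1.00
(¬z ≡ z) ⊙ (¬((x ⊕ z) ⇒ z) ⇒ (z ⇒ ((z ≡ (y ≡ y)) ⊙ y))) = max(0, 0.70 + 1.00 − 1) = max(0, 0.70) = 0.70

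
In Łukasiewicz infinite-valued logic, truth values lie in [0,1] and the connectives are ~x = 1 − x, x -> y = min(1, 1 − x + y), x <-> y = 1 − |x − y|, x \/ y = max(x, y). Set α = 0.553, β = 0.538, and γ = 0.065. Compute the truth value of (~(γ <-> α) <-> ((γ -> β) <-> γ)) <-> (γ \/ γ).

γ <-> α = 1 − |0.065 − 0.553| = 1 − 0.488 = 0.512
~(γ <-> α) = 1 − 0.512 = 0.488
γ -> β = min(1, 1 − 0.065 + 0.538) = min(1, 1.473) = 1.000
(γ -> β) <-> γ = 1 − |1.000 − 0.065| = 1 − 0.935 = 0.065
~(γ <-> α) <-> ((γ -> β) <-> γ) = 1 − |0.488 − 0.065| = 1 − 0.423 = 0.577
γ \/ γ = max(0.065, 0.065) = 0.065
(~(γ <-> α) <-> ((γ -> β) <-> γ)) <-> (γ \/ γ) = 1 − |0.577 − 0.065| = 1 − 0.512 = 0.488

0.488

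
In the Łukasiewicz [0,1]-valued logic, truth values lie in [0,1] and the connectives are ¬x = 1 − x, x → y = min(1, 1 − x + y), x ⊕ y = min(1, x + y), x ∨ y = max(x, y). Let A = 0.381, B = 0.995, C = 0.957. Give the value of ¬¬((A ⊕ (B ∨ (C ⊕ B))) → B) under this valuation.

C ⊕ B = min(1, 0.957 + 0.995) = min(1, 1.952) = 1.000
B ∨ (C ⊕ B) = max(0.995, 1.000) = 1.000
A ⊕ (B ∨ (C ⊕ B)) = min(1, 0.381 + 1.000) = min(1, 1.381) = 1.000
(A ⊕ (B ∨ (C ⊕ B))) → B = min(1, 1 − 1.000 + 0.995) = min(1, 0.995) = 0.995
¬((A ⊕ (B ∨ (C ⊕ B))) → B) = 1 − 0.995 = 0.005
¬¬((A ⊕ (B ∨ (C ⊕ B))) → B) = 1 − 0.005 = 0.995

0.995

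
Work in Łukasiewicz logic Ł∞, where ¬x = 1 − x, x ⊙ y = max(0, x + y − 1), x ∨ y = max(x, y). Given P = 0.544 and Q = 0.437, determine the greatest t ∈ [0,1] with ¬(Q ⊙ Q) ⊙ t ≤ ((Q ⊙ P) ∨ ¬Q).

0.563

Q ⊙ Q = max(0, 0.437 + 0.437 − 1) = max(0, -0.126) = 0.000
¬(Q ⊙ Q) = 1 − 0.000 = 1.000
So the left factor is ¬(Q ⊙ Q) = 1.000.
Q ⊙ P = max(0, 0.437 + 0.544 − 1) = max(0, -0.019) = 0.000
¬Q = 1 − 0.437 = 0.563
(Q ⊙ P) ∨ ¬Q = max(0.000, 0.563) = 0.563
So the right-hand bound is (Q ⊙ P) ∨ ¬Q = 0.563.
The residuum of the Łukasiewicz t-norm gives the supremum: min(1, 1 − 1.000 + 0.563).
1 − 1.000 + 0.563 = 0.563, so t = min(1, 0.563) = 0.563.
Check: 1.000 ⊙ 0.563 = max(0, 0.563) = 0.563 ≤ 0.563.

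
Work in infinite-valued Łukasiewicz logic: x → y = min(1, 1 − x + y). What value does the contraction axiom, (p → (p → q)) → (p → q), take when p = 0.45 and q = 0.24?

p → q = min(1, 1 − 0.45 + 0.24) = min(1, 0.79) = 0.79
p → (p → q) = min(1, 1 − 0.45 + 0.79) = min(1, 1.34) = 1.00
(p → (p → q)) → (p → q) = min(1, 1 − 1.00 + 0.79) = min(1, 0.79) = 0.79
(The value 0.79 < 1 shows this instance is not satisfied; fails in Ł∞ (the t-norm is not idempotent).)

0.79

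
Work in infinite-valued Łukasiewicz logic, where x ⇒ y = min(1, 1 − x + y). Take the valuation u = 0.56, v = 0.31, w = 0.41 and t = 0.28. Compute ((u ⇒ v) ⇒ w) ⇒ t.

u ⇒ v = min(1, 1 − 0.56 + 0.31) = min(1, 0.75) = 0.75
(u ⇒ v) ⇒ w = min(1, 1 − 0.75 + 0.41) = min(1, 0.66) = 0.66
((u ⇒ v) ⇒ w) ⇒ t = min(1, 1 − 0.66 + 0.28) = min(1, 0.62) = 0.62

0.62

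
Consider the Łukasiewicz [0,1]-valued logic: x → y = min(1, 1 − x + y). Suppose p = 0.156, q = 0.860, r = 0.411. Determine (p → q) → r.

0.411

p → q = min(1, 1 − 0.156 + 0.860) = min(1, 1.704) = 1.000
(p → q) → r = min(1, 1 − 1.000 + 0.411) = min(1, 0.411) = 0.411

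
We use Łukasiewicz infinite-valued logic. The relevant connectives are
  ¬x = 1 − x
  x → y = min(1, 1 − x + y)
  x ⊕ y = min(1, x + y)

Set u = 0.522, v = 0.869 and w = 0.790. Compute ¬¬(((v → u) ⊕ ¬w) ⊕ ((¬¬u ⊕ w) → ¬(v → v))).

0.863

v → u = min(1, 1 − 0.869 + 0.522) = min(1, 0.653) = 0.653
¬w = 1 − 0.790 = 0.210
(v → u) ⊕ ¬w = min(1, 0.653 + 0.210) = min(1, 0.863) = 0.863
¬u = 1 − 0.522 = 0.478
¬¬u = 1 − 0.478 = 0.522
¬¬u ⊕ w = min(1, 0.522 + 0.790) = min(1, 1.312) = 1.000
v → v = min(1, 1 − 0.869 + 0.869) = min(1, 1.000) = 1.000
¬(v → v) = 1 − 1.000 = 0.000
(¬¬u ⊕ w) → ¬(v → v) = min(1, 1 − 1.000 + 0.000) = min(1, 0.000) = 0.000
((v → u) ⊕ ¬w) ⊕ ((¬¬u ⊕ w) → ¬(v → v)) = min(1, 0.863 + 0.000) = min(1, 0.863) = 0.863
¬(((v → u) ⊕ ¬w) ⊕ ((¬¬u ⊕ w) → ¬(v → v))) = 1 − 0.863 = 0.137
¬¬(((v → u) ⊕ ¬w) ⊕ ((¬¬u ⊕ w) → ¬(v → v))) = 1 − 0.137 = 0.863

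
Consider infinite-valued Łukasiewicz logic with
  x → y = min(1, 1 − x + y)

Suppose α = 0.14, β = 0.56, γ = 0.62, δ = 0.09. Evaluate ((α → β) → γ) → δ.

α → β = min(1, 1 − 0.14 + 0.56) = min(1, 1.42) = 1.00
(α → β) → γ = min(1, 1 − 1.00 + 0.62) = min(1, 0.62) = 0.62
((α → β) → γ) → δ = min(1, 1 − 0.62 + 0.09) = min(1, 0.47) = 0.47

0.47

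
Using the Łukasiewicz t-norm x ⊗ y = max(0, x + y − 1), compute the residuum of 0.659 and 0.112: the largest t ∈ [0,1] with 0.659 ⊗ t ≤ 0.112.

0.453

The residuum of the Łukasiewicz t-norm gives the supremum: min(1, 1 − 0.659 + 0.112).
1 − 0.659 + 0.112 = 0.453, so t = min(1, 0.453) = 0.453.
Check: 0.659 ⊗ 0.453 = max(0, 0.112) = 0.112 ≤ 0.112.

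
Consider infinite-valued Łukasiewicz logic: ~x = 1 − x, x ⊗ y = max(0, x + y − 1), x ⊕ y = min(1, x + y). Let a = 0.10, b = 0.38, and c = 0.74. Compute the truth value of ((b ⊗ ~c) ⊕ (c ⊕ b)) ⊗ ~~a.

0.10

~c = 1 − 0.74 = 0.26
b ⊗ ~c = max(0, 0.38 + 0.26 − 1) = max(0, -0.36) = 0.00
c ⊕ b = min(1, 0.74 + 0.38) = min(1, 1.12) = 1.00
(b ⊗ ~c) ⊕ (c ⊕ b) = min(1, 0.00 + 1.00) = min(1, 1.00) = 1.00
~a = 1 − 0.10 = 0.90
~~a = 1 − 0.90 = 0.10
((b ⊗ ~c) ⊕ (c ⊕ b)) ⊗ ~~a = max(0, 1.00 + 0.10 − 1) = max(0, 0.10) = 0.10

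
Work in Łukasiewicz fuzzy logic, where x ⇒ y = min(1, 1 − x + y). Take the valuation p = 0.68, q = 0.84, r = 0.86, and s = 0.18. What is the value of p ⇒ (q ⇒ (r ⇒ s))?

r ⇒ s = min(1, 1 − 0.86 + 0.18) = min(1, 0.32) = 0.32
q ⇒ (r ⇒ s) = min(1, 1 − 0.84 + 0.32) = min(1, 0.48) = 0.48
p ⇒ (q ⇒ (r ⇒ s)) = min(1, 1 − 0.68 + 0.48) = min(1, 0.80) = 0.80

0.80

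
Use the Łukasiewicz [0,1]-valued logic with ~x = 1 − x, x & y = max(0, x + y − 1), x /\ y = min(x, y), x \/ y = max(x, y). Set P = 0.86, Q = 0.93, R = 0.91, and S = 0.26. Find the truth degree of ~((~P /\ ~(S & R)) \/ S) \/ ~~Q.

~P = 1 − 0.86 = 0.14
S & R = max(0, 0.26 + 0.91 − 1) = max(0, 0.17) = 0.17
~(S & R) = 1 − 0.17 = 0.83
~P /\ ~(S & R) = min(0.14, 0.83) = 0.14
(~P /\ ~(S & R)) \/ S = max(0.14, 0.26) = 0.26
~((~P /\ ~(S & R)) \/ S) = 1 − 0.26 = 0.74
~Q = 1 − 0.93 = 0.07
~~Q = 1 − 0.07 = 0.93
~((~P /\ ~(S & R)) \/ S) \/ ~~Q = max(0.74, 0.93) = 0.93

0.93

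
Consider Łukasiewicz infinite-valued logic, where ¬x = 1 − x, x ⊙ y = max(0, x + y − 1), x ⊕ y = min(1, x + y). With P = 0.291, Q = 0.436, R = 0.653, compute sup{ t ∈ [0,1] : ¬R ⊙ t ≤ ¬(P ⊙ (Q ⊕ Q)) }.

¬R = 1 − 0.653 = 0.347
So the left factor is ¬R = 0.347.
Q ⊕ Q = min(1, 0.436 + 0.436) = min(1, 0.872) = 0.872
P ⊙ (Q ⊕ Q) = max(0, 0.291 + 0.872 − 1) = max(0, 0.163) = 0.163
¬(P ⊙ (Q ⊕ Q)) = 1 − 0.163 = 0.837
So the right-hand bound is ¬(P ⊙ (Q ⊕ Q)) = 0.837.
The residuum of the Łukasiewicz t-norm gives the supremum: min(1, 1 − 0.347 + 0.837).
1 − 0.347 + 0.837 = 1.490, so t = min(1, 1.490) = 1.000.
Check: 0.347 ⊙ 1.000 = max(0, 0.347) = 0.347 ≤ 0.837.

1.000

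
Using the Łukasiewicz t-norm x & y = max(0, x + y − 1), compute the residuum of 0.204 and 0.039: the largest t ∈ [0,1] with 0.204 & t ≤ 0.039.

0.835

The residuum of the Łukasiewicz t-norm gives the supremum: min(1, 1 − 0.204 + 0.039).
1 − 0.204 + 0.039 = 0.835, so t = min(1, 0.835) = 0.835.
Check: 0.204 & 0.835 = max(0, 0.039) = 0.039 ≤ 0.039.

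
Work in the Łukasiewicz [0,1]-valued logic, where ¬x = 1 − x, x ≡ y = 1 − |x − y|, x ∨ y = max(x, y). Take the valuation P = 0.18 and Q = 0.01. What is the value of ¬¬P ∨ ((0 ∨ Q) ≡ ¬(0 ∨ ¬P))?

¬P = 1 − 0.18 = 0.82
¬¬P = 1 − 0.82 = 0.18
0 ∨ Q = max(0.00, 0.01) = 0.01
0 ∨ ¬P = max(0.00, 0.82) = 0.82
¬(0 ∨ ¬P) = 1 − 0.82 = 0.18
(0 ∨ Q) ≡ ¬(0 ∨ ¬P) = 1 − |0.01 − 0.18| = 1 − 0.17 = 0.83
¬¬P ∨ ((0 ∨ Q) ≡ ¬(0 ∨ ¬P)) = max(0.18, 0.83) = 0.83

0.83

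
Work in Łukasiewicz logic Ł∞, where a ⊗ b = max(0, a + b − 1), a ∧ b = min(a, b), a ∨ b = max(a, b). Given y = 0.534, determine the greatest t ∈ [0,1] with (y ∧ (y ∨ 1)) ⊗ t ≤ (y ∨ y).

y ∨ 1 = max(0.534, 1.000) = 1.000
y ∧ (y ∨ 1) = min(0.534, 1.000) = 0.534
So the left factor is y ∧ (y ∨ 1) = 0.534.
y ∨ y = max(0.534, 0.534) = 0.534
So the right-hand bound is y ∨ y = 0.534.
The residuum of the Łukasiewicz t-norm gives the supremum: min(1, 1 − 0.534 + 0.534).
1 − 0.534 + 0.534 = 1.000, so t = min(1, 1.000) = 1.000.
Check: 0.534 ⊗ 1.000 = max(0, 0.534) = 0.534 ≤ 0.534.

1.000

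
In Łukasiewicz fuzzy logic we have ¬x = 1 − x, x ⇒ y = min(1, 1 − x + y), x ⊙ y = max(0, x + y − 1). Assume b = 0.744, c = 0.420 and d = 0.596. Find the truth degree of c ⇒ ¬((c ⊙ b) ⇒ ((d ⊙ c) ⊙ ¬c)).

0.744

c ⊙ b = max(0, 0.420 + 0.744 − 1) = max(0, 0.164) = 0.164
d ⊙ c = max(0, 0.596 + 0.420 − 1) = max(0, 0.016) = 0.016
¬c = 1 − 0.420 = 0.580
(d ⊙ c) ⊙ ¬c = max(0, 0.016 + 0.580 − 1) = max(0, -0.404) = 0.000
(c ⊙ b) ⇒ ((d ⊙ c) ⊙ ¬c) = min(1, 1 − 0.164 + 0.000) = min(1, 0.836) = 0.836
¬((c ⊙ b) ⇒ ((d ⊙ c) ⊙ ¬c)) = 1 − 0.836 = 0.164
c ⇒ ¬((c ⊙ b) ⇒ ((d ⊙ c) ⊙ ¬c)) = min(1, 1 − 0.420 + 0.164) = min(1, 0.744) = 0.744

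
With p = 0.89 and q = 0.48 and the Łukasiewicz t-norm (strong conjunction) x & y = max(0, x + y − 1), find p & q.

p & q = max(0, 0.89 + 0.48 − 1) = max(0, 0.37) = 0.37
For comparison, the Gödel (minimum) t-norm min(x, y) would give 0.48.

0.37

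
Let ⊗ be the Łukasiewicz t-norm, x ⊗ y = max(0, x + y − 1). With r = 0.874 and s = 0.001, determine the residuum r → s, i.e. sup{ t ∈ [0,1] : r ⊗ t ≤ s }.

0.127

The residuum of the Łukasiewicz t-norm gives the supremum: min(1, 1 − 0.874 + 0.001).
1 − 0.874 + 0.001 = 0.127, so t = min(1, 0.127) = 0.127.
Check: 0.874 ⊗ 0.127 = max(0, 0.001) = 0.001 ≤ 0.001.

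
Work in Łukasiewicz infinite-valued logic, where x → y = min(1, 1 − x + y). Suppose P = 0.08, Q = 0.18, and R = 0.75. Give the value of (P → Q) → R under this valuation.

0.75

P → Q = min(1, 1 − 0.08 + 0.18) = min(1, 1.10) = 1.00
(P → Q) → R = min(1, 1 − 1.00 + 0.75) = min(1, 0.75) = 0.75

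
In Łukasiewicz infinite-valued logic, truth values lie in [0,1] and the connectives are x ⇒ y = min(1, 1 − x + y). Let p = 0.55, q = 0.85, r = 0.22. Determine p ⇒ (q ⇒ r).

0.82

q ⇒ r = min(1, 1 − 0.85 + 0.22) = min(1, 0.37) = 0.37
p ⇒ (q ⇒ r) = min(1, 1 − 0.55 + 0.37) = min(1, 0.82) = 0.82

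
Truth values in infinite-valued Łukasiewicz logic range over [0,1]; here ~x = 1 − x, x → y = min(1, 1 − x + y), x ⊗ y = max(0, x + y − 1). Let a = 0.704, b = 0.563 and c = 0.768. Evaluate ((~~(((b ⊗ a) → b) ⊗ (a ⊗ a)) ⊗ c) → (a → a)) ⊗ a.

0.704

b ⊗ a = max(0, 0.563 + 0.704 − 1) = max(0, 0.267) = 0.267
(b ⊗ a) → b = min(1, 1 − 0.267 + 0.563) = min(1, 1.296) = 1.000
a ⊗ a = max(0, 0.704 + 0.704 − 1) = max(0, 0.408) = 0.408
((b ⊗ a) → b) ⊗ (a ⊗ a) = max(0, 1.000 + 0.408 − 1) = max(0, 0.408) = 0.408
~(((b ⊗ a) → b) ⊗ (a ⊗ a)) = 1 − 0.408 = 0.592
~~(((b ⊗ a) → b) ⊗ (a ⊗ a)) = 1 − 0.592 = 0.408
~~(((b ⊗ a) → b) ⊗ (a ⊗ a)) ⊗ c = max(0, 0.408 + 0.768 − 1) = max(0, 0.176) = 0.176
a → a = min(1, 1 − 0.704 + 0.704) = min(1, 1.000) = 1.000
(~~(((b ⊗ a) → b) ⊗ (a ⊗ a)) ⊗ c) → (a → a) = min(1, 1 − 0.176 + 1.000) = min(1, 1.824) = 1.000
((~~(((b ⊗ a) → b) ⊗ (a ⊗ a)) ⊗ c) → (a → a)) ⊗ a = max(0, 1.000 + 0.704 − 1) = max(0, 0.704) = 0.704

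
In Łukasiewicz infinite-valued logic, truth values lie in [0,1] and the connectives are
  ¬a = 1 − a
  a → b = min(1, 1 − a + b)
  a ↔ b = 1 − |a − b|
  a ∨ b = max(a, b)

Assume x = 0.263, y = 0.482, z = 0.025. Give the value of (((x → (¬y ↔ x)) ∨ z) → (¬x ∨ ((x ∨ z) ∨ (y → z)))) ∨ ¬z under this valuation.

¬y = 1 − 0.482 = 0.518
¬y ↔ x = 1 − |0.518 − 0.263| = 1 − 0.255 = 0.745
x → (¬y ↔ x) = min(1, 1 − 0.263 + 0.745) = min(1, 1.482) = 1.000
(x → (¬y ↔ x)) ∨ z = max(1.000, 0.025) = 1.000
¬x = 1 − 0.263 = 0.737
x ∨ z = max(0.263, 0.025) = 0.263
y → z = min(1, 1 − 0.482 + 0.025) = min(1, 0.543) = 0.543
(x ∨ z) ∨ (y → z) = max(0.263, 0.543) = 0.543
¬x ∨ ((x ∨ z) ∨ (y → z)) = max(0.737, 0.543) = 0.737
((x → (¬y ↔ x)) ∨ z) → (¬x ∨ ((x ∨ z) ∨ (y → z))) = min(1, 1 − 1.000 + 0.737) = min(1, 0.737) = 0.737
¬z = 1 − 0.025 = 0.975
(((x → (¬y ↔ x)) ∨ z) → (¬x ∨ ((x ∨ z) ∨ (y → z)))) ∨ ¬z = max(0.737, 0.975) = 0.975

0.975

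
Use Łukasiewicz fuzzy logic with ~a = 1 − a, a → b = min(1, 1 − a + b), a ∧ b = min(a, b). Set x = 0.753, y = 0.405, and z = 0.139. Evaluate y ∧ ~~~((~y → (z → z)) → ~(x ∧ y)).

~y = 1 − 0.405 = 0.595
z → z = min(1, 1 − 0.139 + 0.139) = min(1, 1.000) = 1.000
~y → (z → z) = min(1, 1 − 0.595 + 1.000) = min(1, 1.405) = 1.000
x ∧ y = min(0.753, 0.405) = 0.405
~(x ∧ y) = 1 − 0.405 = 0.595
(~y → (z → z)) → ~(x ∧ y) = min(1, 1 − 1.000 + 0.595) = min(1, 0.595) = 0.595
~((~y → (z → z)) → ~(x ∧ y)) = 1 − 0.595 = 0.405
~~((~y → (z → z)) → ~(x ∧ y)) = 1 − 0.405 = 0.595
~~~((~y → (z → z)) → ~(x ∧ y)) = 1 − 0.595 = 0.405
y ∧ ~~~((~y → (z → z)) → ~(x ∧ y)) = min(0.405, 0.405) = 0.405

0.405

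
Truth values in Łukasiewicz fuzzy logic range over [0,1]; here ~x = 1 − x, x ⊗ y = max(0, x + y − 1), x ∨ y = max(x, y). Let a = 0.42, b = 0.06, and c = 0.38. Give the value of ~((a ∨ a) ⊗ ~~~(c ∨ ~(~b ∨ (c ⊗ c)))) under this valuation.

a ∨ a = max(0.42, 0.42) = 0.42
~b = 1 − 0.06 = 0.94
c ⊗ c = max(0, 0.38 + 0.38 − 1) = max(0, -0.24) = 0.00
~b ∨ (c ⊗ c) = max(0.94, 0.00) = 0.94
~(~b ∨ (c ⊗ c)) = 1 − 0.94 = 0.06
c ∨ ~(~b ∨ (c ⊗ c)) = max(0.38, 0.06) = 0.38
~(c ∨ ~(~b ∨ (c ⊗ c))) = 1 − 0.38 = 0.62
~~(c ∨ ~(~b ∨ (c ⊗ c))) = 1 − 0.62 = 0.38
~~~(c ∨ ~(~b ∨ (c ⊗ c))) = 1 − 0.38 = 0.62
(a ∨ a) ⊗ ~~~(c ∨ ~(~b ∨ (c ⊗ c))) = max(0, 0.42 + 0.62 − 1) = max(0, 0.04) = 0.04
~((a ∨ a) ⊗ ~~~(c ∨ ~(~b ∨ (c ⊗ c)))) = 1 − 0.04 = 0.96

0.96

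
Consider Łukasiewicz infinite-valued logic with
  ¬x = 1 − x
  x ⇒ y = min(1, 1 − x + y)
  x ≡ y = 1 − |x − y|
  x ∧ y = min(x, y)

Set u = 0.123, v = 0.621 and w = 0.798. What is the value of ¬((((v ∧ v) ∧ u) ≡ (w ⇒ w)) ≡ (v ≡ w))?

v ∧ v = min(0.621, 0.621) = 0.621
(v ∧ v) ∧ u = min(0.621, 0.123) = 0.123
w ⇒ w = min(1, 1 − 0.798 + 0.798) = min(1, 1.000) = 1.000
((v ∧ v) ∧ u) ≡ (w ⇒ w) = 1 − |0.123 − 1.000| = 1 − 0.877 = 0.123
v ≡ w = 1 − |0.621 − 0.798| = 1 − 0.177 = 0.823
(((v ∧ v) ∧ u) ≡ (w ⇒ w)) ≡ (v ≡ w) = 1 − |0.123 − 0.823| = 1 − 0.700 = 0.300
¬((((v ∧ v) ∧ u) ≡ (w ⇒ w)) ≡ (v ≡ w)) = 1 − 0.300 = 0.700

0.700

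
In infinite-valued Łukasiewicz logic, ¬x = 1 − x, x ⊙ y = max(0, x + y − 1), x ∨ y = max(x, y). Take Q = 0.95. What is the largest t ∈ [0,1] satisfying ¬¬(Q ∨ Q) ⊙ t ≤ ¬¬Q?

Q ∨ Q = max(0.95, 0.95) = 0.95
¬(Q ∨ Q) = 1 − 0.95 = 0.05
¬¬(Q ∨ Q) = 1 − 0.05 = 0.95
So the left factor is ¬¬(Q ∨ Q) = 0.95.
¬Q = 1 − 0.95 = 0.05
¬¬Q = 1 − 0.05 = 0.95
So the right-hand bound is ¬¬Q = 0.95.
The residuum of the Łukasiewicz t-norm gives the supremum: min(1, 1 − 0.95 + 0.95).
1 − 0.95 + 0.95 = 1.00, so t = min(1, 1.00) = 1.00.
Check: 0.95 ⊙ 1.00 = max(0, 0.95) = 0.95 ≤ 0.95.

1.00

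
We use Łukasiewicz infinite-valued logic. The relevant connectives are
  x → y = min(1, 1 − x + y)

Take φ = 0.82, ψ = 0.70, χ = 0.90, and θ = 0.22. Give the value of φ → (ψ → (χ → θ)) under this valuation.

χ → θ = min(1, 1 − 0.90 + 0.22) = min(1, 0.32) = 0.32
ψ → (χ → θ) = min(1, 1 − 0.70 + 0.32) = min(1, 0.62) = 0.62
φ → (ψ → (χ → θ)) = min(1, 1 − 0.82 + 0.62) = min(1, 0.80) = 0.80

0.80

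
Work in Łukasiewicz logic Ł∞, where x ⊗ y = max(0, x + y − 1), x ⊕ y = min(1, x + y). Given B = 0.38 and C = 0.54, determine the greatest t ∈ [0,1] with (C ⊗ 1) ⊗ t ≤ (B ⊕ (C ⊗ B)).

C ⊗ 1 = max(0, 0.54 + 1.00 − 1) = max(0, 0.54) = 0.54
So the left factor is C ⊗ 1 = 0.54.
C ⊗ B = max(0, 0.54 + 0.38 − 1) = max(0, -0.08) = 0.00
B ⊕ (C ⊗ B) = min(1, 0.38 + 0.00) = min(1, 0.38) = 0.38
So the right-hand bound is B ⊕ (C ⊗ B) = 0.38.
The residuum of the Łukasiewicz t-norm gives the supremum: min(1, 1 − 0.54 + 0.38).
1 − 0.54 + 0.38 = 0.84, so t = min(1, 0.84) = 0.84.
Check: 0.54 ⊗ 0.84 = max(0, 0.38) = 0.38 ≤ 0.38.

0.84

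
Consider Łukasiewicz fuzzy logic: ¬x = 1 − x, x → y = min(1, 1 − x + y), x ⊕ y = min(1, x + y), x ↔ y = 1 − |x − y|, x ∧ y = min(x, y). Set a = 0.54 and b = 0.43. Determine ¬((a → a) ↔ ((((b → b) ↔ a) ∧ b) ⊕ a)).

0.03

a → a = min(1, 1 − 0.54 + 0.54) = min(1, 1.00) = 1.00
b → b = min(1, 1 − 0.43 + 0.43) = min(1, 1.00) = 1.00
(b → b) ↔ a = 1 − |1.00 − 0.54| = 1 − 0.46 = 0.54
((b → b) ↔ a) ∧ b = min(0.54, 0.43) = 0.43
(((b → b) ↔ a) ∧ b) ⊕ a = min(1, 0.43 + 0.54) = min(1, 0.97) = 0.97
(a → a) ↔ ((((b → b) ↔ a) ∧ b) ⊕ a) = 1 − |1.00 − 0.97| = 1 − 0.03 = 0.97
¬((a → a) ↔ ((((b → b) ↔ a) ∧ b) ⊕ a)) = 1 − 0.97 = 0.03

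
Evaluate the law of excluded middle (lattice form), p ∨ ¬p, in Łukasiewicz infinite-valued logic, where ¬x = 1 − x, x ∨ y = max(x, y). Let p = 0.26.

0.74

¬p = 1 − 0.26 = 0.74
p ∨ ¬p = max(0.26, 0.74) = 0.74
(The value 0.74 < 1 shows this instance is not satisfied; not a Ł∞-tautology — its value is max(a, 1−a).)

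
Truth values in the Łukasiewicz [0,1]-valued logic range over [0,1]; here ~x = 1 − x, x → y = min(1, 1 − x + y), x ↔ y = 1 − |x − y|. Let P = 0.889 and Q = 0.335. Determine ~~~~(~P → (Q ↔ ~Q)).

1.000

~P = 1 − 0.889 = 0.111
~Q = 1 − 0.335 = 0.665
Q ↔ ~Q = 1 − |0.335 − 0.665| = 1 − 0.330 = 0.670
~P → (Q ↔ ~Q) = min(1, 1 − 0.111 + 0.670) = min(1, 1.559) = 1.000
~(~P → (Q ↔ ~Q)) = 1 − 1.000 = 0.000
~~(~P → (Q ↔ ~Q)) = 1 − 0.000 = 1.000
~~~(~P → (Q ↔ ~Q)) = 1 − 1.000 = 0.000
~~~~(~P → (Q ↔ ~Q)) = 1 − 0.000 = 1.000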